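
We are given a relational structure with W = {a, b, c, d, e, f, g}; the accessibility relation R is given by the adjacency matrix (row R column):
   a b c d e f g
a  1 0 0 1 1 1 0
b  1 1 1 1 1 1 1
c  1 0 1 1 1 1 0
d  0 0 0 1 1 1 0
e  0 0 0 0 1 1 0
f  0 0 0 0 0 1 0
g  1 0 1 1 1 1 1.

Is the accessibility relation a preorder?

Reflexive: yes — every world is R-related to itself.
Transitive: yes — every two-step R-path is closed by a direct edge.
So R is a preorder.

Yes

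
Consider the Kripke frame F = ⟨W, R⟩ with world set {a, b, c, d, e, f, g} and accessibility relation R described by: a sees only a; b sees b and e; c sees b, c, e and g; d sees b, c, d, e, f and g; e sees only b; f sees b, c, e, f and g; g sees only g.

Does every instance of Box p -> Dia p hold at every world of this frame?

By correspondence theory, D is valid on a frame iff R is serial.
Serial: yes — every world has a successor (e.g. a R a).

Yes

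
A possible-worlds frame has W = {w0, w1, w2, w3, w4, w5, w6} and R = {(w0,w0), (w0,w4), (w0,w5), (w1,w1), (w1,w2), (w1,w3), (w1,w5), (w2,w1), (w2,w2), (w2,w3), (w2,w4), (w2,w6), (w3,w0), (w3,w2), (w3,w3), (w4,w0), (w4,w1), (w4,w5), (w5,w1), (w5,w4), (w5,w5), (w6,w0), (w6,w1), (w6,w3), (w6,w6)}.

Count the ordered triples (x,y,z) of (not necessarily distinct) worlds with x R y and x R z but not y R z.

Enumerating: (w0,w4,w4), (w0,w5,w0), (w1,w2,w5), (w1,w3,w1), (w1,w3,w5), (w1,w5,w2), (w1,w5,w3), (w2,w1,w4), (w2,w1,w6), (w2,w3,w1), (w2,w3,w4), (w2,w3,w6), … and 21 more.
Total: 33.

33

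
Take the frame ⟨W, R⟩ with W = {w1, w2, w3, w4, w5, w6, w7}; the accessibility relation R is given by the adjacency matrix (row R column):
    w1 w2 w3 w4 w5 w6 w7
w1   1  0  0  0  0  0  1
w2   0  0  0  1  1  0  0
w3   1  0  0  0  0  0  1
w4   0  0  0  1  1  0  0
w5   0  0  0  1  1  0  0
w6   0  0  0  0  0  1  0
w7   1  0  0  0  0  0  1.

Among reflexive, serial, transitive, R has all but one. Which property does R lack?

reflexive

Reflexive: no — w2 is not related to itself.
Serial: yes — every world has a successor (e.g. w1 R w1).
Transitive: yes — every two-step R-path is closed by a direct edge.
Only reflexive fails.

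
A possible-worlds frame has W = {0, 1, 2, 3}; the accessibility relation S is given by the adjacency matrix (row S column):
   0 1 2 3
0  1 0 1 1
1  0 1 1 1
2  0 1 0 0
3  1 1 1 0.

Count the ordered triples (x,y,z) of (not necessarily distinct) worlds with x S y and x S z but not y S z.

Enumerating: (0,2,0), (0,2,2), (0,2,3), (0,3,3), (1,2,2), (1,2,3), (1,3,3), (3,0,1), (3,1,0), (3,2,0), (3,2,2).

11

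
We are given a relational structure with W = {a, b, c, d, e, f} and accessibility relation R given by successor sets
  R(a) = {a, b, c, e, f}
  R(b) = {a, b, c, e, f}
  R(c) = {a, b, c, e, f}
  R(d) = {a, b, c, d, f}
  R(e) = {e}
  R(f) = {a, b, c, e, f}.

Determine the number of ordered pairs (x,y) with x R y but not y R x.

Enumerating: (a,e), (b,e), (c,e), (d,a), (d,b), (d,c), (d,f), (f,e).

8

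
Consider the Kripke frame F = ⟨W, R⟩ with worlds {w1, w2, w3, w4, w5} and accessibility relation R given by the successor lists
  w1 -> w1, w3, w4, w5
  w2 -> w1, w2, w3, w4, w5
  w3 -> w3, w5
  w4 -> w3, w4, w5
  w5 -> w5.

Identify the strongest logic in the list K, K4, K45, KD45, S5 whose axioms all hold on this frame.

K4

Transitive (axiom 4): yes — every two-step R-path is closed by a direct edge.
Euclidean (axiom 5): no — w1 R w3 and w1 R w4, but not w3 R w4.
Serial (axiom D): yes — every world has a successor (e.g. w1 R w1).
Reflexive (axiom T): yes — every world is R-related to itself.
So F validates K, K4; K45 would additionally require R to be Euclidean. The strongest is K4.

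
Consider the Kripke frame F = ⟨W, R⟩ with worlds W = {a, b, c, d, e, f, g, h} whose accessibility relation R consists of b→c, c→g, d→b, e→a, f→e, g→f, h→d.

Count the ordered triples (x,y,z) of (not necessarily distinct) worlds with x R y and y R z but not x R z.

Enumerating: (b,c,g), (c,g,f), (d,b,c), (f,e,a), (g,f,e), (h,d,b).

6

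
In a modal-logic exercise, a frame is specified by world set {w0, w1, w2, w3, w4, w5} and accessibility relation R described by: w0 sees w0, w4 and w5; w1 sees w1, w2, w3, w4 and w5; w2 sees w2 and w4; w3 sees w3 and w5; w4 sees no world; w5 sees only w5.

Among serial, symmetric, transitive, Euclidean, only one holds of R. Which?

Serial: no — w4 has no R-successor.
Symmetric: no — w0 R w4 but not w4 R w0.
Transitive: yes — every two-step R-path is closed by a direct edge.
Euclidean: no — w0 R w4 and w0 R w5, but not w4 R w5.
Only transitive holds.

transitive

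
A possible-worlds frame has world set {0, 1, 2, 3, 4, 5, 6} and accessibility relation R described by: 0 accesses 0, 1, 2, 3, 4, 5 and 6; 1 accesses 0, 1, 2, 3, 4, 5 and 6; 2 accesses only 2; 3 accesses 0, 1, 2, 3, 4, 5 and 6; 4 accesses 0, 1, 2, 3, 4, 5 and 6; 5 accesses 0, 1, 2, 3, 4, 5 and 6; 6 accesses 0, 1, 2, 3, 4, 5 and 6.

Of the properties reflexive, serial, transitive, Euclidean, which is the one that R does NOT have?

Reflexive: yes — every world is R-related to itself.
Serial: yes — every world has a successor (e.g. 0 R 0).
Transitive: yes — every two-step R-path is closed by a direct edge.
Euclidean: no — 0 R 2 and 0 R 1, but not 2 R 1.
Only Euclidean fails.

Euclidean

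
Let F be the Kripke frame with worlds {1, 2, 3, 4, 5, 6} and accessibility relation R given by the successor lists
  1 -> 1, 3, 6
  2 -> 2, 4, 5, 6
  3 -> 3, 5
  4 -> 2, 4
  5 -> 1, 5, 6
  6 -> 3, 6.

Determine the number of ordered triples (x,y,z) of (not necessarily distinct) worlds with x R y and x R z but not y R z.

Enumerating: (1,3,1), (1,3,6), (1,6,1), (2,4,5), (2,4,6), (2,5,2), (2,5,4), (2,6,2), (2,6,4), (2,6,5), (3,5,3), (5,1,5), (5,6,1), (5,6,5), (6,3,6).

15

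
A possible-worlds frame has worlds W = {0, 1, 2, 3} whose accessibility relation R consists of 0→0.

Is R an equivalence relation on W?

No

Reflexive: no — 1 is not related to itself.
Symmetric: yes — every pair in R has its reverse in R.
Transitive: yes — every two-step R-path is closed by a direct edge.
So R is not an equivalence relation.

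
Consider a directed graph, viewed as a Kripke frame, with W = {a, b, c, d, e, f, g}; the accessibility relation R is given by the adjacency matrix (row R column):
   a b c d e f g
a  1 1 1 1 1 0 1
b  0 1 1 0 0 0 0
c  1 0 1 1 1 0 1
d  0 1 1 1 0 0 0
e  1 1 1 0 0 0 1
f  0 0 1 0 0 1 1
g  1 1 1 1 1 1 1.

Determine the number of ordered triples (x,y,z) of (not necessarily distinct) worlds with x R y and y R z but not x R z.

Enumerating: (a,g,f), (b,c,a), (b,c,d), (b,c,e), (b,c,g), (c,a,b), (c,d,b), (c,e,b), (c,g,b), (c,g,f), (d,c,a), (d,c,e), … and 15 more.
Total: 27.

27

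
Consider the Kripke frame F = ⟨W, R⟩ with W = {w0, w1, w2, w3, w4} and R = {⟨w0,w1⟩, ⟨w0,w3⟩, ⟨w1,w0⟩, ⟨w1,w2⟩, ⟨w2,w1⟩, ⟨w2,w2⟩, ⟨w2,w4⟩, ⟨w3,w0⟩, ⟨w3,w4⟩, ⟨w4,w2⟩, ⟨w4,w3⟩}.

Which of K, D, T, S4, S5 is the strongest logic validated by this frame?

D

Serial (axiom D): yes — every world has a successor (e.g. w0 R w1).
Reflexive (axiom T): no — w0 is not related to itself.
Transitive (axiom 4): no — w0 R w1 and w1 R w2, but not w0 R w2.
Euclidean (axiom 5): no — w0 R w1 and w0 R w3, but not w1 R w3.
So F validates K, D; T would additionally require R to be reflexive. The strongest is D.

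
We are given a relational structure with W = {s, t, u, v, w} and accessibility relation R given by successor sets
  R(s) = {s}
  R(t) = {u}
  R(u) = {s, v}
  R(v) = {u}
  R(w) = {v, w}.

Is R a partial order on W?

No

Reflexive: no — t is not related to itself.
Transitive: no — t R u and u R s, but not t R s.
Antisymmetric: no — u R v and v R u with u ≠ v.
So R is not a partial order.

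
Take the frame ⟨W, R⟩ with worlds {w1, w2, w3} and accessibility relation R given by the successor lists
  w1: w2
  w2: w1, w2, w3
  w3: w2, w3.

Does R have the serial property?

Serial: yes — every world has a successor (e.g. w1 R w2).

Yes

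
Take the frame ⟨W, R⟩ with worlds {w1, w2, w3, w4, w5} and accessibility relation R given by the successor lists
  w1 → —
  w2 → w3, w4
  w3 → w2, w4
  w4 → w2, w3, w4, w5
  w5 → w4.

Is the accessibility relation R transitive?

No

Transitive: no — w2 R w4 and w4 R w5, but not w2 R w5.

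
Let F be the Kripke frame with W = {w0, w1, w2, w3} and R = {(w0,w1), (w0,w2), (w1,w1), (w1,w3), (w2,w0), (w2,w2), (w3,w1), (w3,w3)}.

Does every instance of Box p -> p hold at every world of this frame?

No

By correspondence theory, T is valid on a frame iff R is reflexive.
Reflexive: no — w0 is not related to itself.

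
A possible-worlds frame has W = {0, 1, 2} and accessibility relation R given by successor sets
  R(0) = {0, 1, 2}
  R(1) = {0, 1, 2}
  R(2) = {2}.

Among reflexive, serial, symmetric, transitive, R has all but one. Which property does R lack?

symmetric

Reflexive: yes — every world is R-related to itself.
Serial: yes — every world has a successor (e.g. 0 R 0).
Symmetric: no — 0 R 2 but not 2 R 0.
Transitive: yes — every two-step R-path is closed by a direct edge.
Only symmetric fails.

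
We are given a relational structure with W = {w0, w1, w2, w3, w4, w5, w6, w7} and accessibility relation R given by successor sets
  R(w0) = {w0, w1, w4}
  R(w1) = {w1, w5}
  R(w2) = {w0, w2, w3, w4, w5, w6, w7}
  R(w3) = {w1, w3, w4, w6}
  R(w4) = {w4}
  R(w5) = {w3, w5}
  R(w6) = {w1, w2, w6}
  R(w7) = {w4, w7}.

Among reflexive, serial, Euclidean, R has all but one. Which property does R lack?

Euclidean

Reflexive: yes — every world is R-related to itself.
Serial: yes — every world has a successor (e.g. w0 R w0).
Euclidean: no — w0 R w1 and w0 R w4, but not w1 R w4.
Only Euclidean fails.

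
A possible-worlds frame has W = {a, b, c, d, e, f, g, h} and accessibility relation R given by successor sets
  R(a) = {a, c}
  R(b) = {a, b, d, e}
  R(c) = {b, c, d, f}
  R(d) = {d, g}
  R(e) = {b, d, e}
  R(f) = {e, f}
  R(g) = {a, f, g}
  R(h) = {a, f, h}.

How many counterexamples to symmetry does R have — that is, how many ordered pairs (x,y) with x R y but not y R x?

13

Enumerating: (a,c), (b,a), (b,d), (c,b), (c,d), (c,f), (d,g), (e,d), (f,e), (g,a), (g,f), (h,a), (h,f).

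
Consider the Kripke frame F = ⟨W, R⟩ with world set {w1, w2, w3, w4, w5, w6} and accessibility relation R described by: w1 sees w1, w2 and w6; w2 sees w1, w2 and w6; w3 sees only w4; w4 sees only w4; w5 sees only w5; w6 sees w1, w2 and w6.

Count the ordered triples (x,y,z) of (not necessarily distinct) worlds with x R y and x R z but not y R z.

R is Euclidean; there are no such tuples.

0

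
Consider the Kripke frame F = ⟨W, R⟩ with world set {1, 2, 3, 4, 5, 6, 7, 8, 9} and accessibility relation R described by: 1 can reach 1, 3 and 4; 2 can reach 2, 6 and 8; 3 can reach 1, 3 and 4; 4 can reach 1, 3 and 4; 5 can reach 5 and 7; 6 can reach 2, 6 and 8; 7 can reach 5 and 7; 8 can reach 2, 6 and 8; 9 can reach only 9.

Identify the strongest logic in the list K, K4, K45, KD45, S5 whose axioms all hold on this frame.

Transitive (axiom 4): yes — every two-step R-path is closed by a direct edge.
Euclidean (axiom 5): yes — any two successors of a common world are R-related.
Serial (axiom D): yes — every world has a successor (e.g. 1 R 1).
Reflexive (axiom T): yes — every world is R-related to itself.
So F validates K, K4, K45, KD45, S5. The strongest is S5.

S5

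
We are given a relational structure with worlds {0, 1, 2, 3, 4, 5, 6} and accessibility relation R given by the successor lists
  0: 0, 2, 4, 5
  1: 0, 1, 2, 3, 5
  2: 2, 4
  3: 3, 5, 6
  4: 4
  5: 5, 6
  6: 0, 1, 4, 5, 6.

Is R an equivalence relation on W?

Reflexive: yes — every world is R-related to itself.
Symmetric: no — 0 R 2 but not 2 R 0.
Transitive: no — 0 R 5 and 5 R 6, but not 0 R 6.
So R is not an equivalence relation.

No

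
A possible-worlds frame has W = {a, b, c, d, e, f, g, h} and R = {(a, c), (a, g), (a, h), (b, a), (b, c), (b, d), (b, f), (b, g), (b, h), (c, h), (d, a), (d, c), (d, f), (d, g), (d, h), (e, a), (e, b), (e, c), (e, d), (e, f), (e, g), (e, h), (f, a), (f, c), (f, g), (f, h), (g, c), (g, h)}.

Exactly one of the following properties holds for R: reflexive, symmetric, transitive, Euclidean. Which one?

transitive

Reflexive: no — a is not related to itself.
Symmetric: no — a R c but not c R a.
Transitive: yes — every two-step R-path is closed by a direct edge.
Euclidean: no — a R c and a R g, but not c R g.
Only transitive holds.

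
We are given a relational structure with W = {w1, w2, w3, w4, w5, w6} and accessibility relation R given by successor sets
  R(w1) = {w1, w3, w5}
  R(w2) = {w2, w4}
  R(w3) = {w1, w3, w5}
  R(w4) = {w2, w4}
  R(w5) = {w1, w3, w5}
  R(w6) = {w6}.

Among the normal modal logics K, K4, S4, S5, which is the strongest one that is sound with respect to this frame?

Transitive (axiom 4): yes — every two-step R-path is closed by a direct edge.
Reflexive (axiom T): yes — every world is R-related to itself.
Euclidean (axiom 5): yes — any two successors of a common world are R-related.
So F validates K, K4, S4, S5. The strongest is S5.

S5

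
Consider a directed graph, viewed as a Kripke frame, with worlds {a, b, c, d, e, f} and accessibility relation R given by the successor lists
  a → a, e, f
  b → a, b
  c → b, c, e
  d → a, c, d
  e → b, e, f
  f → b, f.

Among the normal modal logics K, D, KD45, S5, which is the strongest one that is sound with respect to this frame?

D

Serial (axiom D): yes — every world has a successor (e.g. a R a).
Euclidean (axiom 5): no — a R f and a R e, but not f R e.
Transitive (axiom 4): no — a R e and e R b, but not a R b.
Reflexive (axiom T): yes — every world is R-related to itself.
So F validates K, D; KD45 would additionally require R to be Euclidean and transitive. The strongest is D.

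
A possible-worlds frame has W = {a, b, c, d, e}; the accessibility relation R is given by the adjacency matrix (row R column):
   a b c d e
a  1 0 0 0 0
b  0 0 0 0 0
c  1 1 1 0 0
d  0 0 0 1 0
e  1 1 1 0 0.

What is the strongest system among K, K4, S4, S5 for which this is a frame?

K4

Transitive (axiom 4): yes — every two-step R-path is closed by a direct edge.
Reflexive (axiom T): no — b is not related to itself.
Euclidean (axiom 5): no — c R a and c R b, but not a R b.
So F validates K, K4; S4 would additionally require R to be reflexive. The strongest is K4.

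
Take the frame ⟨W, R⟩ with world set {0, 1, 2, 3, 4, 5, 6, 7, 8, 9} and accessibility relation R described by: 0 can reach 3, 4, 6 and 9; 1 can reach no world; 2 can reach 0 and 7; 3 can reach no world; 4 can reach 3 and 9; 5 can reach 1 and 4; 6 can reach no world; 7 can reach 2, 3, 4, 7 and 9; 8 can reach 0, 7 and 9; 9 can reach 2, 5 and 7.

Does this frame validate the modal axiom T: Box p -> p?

Axiom T corresponds to the accessibility relation being reflexive.
Reflexive: no — 0 is not related to itself.

No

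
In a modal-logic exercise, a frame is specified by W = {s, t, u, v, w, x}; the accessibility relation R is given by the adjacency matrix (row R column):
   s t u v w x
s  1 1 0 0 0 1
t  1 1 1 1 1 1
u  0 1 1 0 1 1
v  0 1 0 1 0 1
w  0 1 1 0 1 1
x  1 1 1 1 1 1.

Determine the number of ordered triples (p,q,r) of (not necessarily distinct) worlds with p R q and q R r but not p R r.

Enumerating: (s,t,u), (s,t,v), (s,t,w), (s,x,u), (s,x,v), (s,x,w), (u,t,s), (u,t,v), (u,x,s), (u,x,v), (v,t,s), (v,t,u), … and 8 more.
Total: 20.

20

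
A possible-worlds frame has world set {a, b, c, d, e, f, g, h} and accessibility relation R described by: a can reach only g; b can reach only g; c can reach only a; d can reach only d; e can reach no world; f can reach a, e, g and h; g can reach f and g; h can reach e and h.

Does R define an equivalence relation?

Reflexive: no — a is not related to itself.
Symmetric: no — a R g but not g R a.
Transitive: no — a R g and g R f, but not a R f.
So R is not an equivalence relation.

No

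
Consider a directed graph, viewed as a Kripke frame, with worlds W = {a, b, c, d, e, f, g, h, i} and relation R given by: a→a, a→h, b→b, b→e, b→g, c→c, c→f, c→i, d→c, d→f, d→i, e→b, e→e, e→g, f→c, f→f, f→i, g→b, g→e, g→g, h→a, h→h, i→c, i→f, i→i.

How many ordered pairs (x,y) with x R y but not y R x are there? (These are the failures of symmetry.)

Enumerating: (d,c), (d,f), (d,i).

3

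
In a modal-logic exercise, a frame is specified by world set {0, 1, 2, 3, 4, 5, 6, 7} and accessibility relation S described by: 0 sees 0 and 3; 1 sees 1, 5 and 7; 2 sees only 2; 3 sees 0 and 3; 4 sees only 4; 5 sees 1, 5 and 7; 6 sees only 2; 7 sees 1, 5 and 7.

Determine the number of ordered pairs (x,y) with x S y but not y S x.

1

Enumerating: (6,2).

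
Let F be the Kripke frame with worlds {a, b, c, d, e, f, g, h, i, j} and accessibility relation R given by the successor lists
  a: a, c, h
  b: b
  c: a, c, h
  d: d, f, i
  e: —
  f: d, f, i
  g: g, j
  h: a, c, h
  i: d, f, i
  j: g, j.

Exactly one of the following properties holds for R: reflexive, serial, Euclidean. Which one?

Reflexive: no — e is not related to itself.
Serial: no — e has no R-successor.
Euclidean: yes — any two successors of a common world are R-related.
Only Euclidean holds.

Euclidean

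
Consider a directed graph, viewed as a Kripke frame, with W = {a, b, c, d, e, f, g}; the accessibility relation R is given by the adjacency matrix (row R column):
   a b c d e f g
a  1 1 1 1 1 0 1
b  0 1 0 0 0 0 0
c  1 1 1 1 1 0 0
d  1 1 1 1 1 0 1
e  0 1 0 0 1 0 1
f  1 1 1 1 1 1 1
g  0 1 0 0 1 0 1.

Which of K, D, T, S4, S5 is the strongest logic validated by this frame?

Serial (axiom D): yes — every world has a successor (e.g. a R a).
Reflexive (axiom T): yes — every world is R-related to itself.
Transitive (axiom 4): no — c R a and a R g, but not c R g.
Euclidean (axiom 5): no — a R b and a R c, but not b R c.
So F validates K, D, T; S4 would additionally require R to be transitive. The strongest is T.

T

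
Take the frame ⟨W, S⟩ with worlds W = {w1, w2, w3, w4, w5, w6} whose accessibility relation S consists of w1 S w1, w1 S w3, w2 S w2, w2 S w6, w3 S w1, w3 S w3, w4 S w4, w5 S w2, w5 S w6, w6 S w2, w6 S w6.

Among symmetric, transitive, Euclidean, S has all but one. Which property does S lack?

symmetric

Symmetric: no — w5 S w2 but not w2 S w5.
Transitive: yes — every two-step S-path is closed by a direct edge.
Euclidean: yes — any two successors of a common world are S-related.
Only symmetric fails.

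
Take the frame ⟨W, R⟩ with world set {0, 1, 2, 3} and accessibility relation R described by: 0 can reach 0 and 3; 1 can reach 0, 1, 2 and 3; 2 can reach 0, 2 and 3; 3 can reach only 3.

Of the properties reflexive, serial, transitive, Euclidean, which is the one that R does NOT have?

Euclidean

Reflexive: yes — every world is R-related to itself.
Serial: yes — every world has a successor (e.g. 0 R 0).
Transitive: yes — every two-step R-path is closed by a direct edge.
Euclidean: no — 1 R 0 and 1 R 2, but not 0 R 2.
Only Euclidean fails.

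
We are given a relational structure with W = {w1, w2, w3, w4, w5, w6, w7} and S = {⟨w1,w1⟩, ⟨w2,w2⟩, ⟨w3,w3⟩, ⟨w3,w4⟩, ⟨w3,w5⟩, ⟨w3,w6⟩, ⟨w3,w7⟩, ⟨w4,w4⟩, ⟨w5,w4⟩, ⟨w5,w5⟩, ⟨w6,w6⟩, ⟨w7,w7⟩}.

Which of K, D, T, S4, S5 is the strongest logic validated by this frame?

Serial (axiom D): yes — every world has a successor (e.g. w1 S w1).
Reflexive (axiom T): yes — every world is S-related to itself.
Transitive (axiom 4): yes — every two-step S-path is closed by a direct edge.
Euclidean (axiom 5): no — w3 S w4 and w3 S w5, but not w4 S w5.
So F validates K, D, T, S4; S5 would additionally require S to be Euclidean. The strongest is S4.

S4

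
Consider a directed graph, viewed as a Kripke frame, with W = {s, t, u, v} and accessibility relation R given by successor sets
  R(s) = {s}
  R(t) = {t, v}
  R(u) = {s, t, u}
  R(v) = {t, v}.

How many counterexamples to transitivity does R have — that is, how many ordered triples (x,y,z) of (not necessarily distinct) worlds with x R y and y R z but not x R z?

Enumerating: (u,t,v).

1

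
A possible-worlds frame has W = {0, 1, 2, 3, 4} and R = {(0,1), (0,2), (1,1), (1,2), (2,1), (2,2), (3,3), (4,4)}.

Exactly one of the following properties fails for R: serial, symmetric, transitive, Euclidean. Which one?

Serial: yes — every world has a successor (e.g. 0 R 1).
Symmetric: no — 0 R 1 but not 1 R 0.
Transitive: yes — every two-step R-path is closed by a direct edge.
Euclidean: yes — any two successors of a common world are R-related.
Only symmetric fails.

symmetric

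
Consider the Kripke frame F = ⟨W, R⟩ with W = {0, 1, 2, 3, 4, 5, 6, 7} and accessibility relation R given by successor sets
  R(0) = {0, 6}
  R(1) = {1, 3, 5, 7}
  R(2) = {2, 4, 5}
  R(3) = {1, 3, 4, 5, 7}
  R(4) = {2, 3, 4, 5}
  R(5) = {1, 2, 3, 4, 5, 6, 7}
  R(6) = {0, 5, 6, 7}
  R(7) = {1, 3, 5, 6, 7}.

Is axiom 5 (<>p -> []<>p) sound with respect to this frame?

By correspondence theory, 5 is valid on a frame iff R is Euclidean.
Euclidean: no — 3 R 1 and 3 R 4, but not 1 R 4.

No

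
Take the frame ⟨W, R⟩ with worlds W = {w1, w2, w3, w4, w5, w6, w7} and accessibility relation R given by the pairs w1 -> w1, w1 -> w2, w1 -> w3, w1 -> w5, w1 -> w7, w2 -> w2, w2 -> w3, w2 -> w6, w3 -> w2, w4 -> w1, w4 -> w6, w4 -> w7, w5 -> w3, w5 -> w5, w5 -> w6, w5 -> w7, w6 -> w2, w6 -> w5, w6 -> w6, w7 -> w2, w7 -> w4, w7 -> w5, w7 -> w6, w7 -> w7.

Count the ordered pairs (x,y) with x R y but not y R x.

Enumerating: (w1,w2), (w1,w3), (w1,w5), (w1,w7), (w4,w1), (w4,w6), (w5,w3), (w7,w2), (w7,w6).

9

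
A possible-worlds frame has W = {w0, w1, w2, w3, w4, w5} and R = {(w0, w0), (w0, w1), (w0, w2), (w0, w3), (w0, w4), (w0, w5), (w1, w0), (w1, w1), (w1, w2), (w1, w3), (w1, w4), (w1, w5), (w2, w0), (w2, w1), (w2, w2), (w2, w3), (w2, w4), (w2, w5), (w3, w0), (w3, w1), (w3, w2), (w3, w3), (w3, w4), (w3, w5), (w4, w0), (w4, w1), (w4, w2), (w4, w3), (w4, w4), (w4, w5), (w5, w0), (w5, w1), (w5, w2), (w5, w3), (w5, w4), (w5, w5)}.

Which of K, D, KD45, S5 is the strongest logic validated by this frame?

S5

Serial (axiom D): yes — every world has a successor (e.g. w0 R w0).
Euclidean (axiom 5): yes — any two successors of a common world are R-related.
Transitive (axiom 4): yes — every two-step R-path is closed by a direct edge.
Reflexive (axiom T): yes — every world is R-related to itself.
So F validates K, D, KD45, S5. The strongest is S5.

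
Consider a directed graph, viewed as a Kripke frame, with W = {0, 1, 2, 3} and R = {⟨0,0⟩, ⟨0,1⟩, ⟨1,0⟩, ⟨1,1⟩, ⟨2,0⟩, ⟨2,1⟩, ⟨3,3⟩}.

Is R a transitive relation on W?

Yes

Transitive: yes — every two-step R-path is closed by a direct edge.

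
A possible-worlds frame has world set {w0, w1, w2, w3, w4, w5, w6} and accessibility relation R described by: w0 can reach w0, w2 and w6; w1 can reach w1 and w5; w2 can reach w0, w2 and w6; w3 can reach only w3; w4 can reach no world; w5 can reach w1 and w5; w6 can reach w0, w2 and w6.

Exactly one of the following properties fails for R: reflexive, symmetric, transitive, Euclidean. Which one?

Reflexive: no — w4 is not related to itself.
Symmetric: yes — every pair in R has its reverse in R.
Transitive: yes — every two-step R-path is closed by a direct edge.
Euclidean: yes — any two successors of a common world are R-related.
Only reflexive fails.

reflexive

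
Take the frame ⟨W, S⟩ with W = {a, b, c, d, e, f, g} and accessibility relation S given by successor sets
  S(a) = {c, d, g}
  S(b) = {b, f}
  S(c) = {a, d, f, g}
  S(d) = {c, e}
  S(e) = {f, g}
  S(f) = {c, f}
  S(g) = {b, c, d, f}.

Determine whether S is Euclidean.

No

Euclidean: no — a S d and a S g, but not d S g.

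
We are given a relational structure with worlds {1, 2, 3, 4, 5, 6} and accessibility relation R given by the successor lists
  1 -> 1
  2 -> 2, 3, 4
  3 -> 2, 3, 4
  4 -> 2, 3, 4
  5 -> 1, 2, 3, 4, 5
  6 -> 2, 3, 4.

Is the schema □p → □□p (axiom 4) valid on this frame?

Yes

The schema 4 characterises exactly the transitive frames.
Transitive: yes — every two-step R-path is closed by a direct edge.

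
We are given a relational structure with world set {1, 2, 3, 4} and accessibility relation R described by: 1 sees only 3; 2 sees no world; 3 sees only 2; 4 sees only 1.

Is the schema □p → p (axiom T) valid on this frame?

No

By correspondence theory, T is valid on a frame iff R is reflexive.
Reflexive: no — 1 is not related to itself.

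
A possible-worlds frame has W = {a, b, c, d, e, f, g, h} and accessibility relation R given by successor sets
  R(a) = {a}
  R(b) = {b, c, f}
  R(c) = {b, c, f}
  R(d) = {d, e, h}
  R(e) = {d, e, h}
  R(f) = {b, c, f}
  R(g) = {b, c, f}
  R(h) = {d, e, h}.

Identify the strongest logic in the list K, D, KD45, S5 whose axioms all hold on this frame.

Serial (axiom D): yes — every world has a successor (e.g. a R a).
Euclidean (axiom 5): yes — any two successors of a common world are R-related.
Transitive (axiom 4): yes — every two-step R-path is closed by a direct edge.
Reflexive (axiom T): no — g is not related to itself.
So F validates K, D, KD45; S5 would additionally require R to be reflexive. The strongest is KD45.

KD45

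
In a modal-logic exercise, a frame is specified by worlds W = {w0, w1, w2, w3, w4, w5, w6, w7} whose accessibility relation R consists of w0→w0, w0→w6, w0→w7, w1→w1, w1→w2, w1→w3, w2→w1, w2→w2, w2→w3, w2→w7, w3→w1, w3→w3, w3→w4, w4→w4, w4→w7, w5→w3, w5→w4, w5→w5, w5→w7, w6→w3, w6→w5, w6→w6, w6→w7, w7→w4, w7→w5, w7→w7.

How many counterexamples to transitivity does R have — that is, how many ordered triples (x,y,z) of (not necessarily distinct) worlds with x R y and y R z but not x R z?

Enumerating: (w0,w6,w3), (w0,w6,w5), (w0,w7,w4), (w0,w7,w5), (w1,w2,w7), (w1,w3,w4), (w2,w3,w4), (w2,w7,w4), (w2,w7,w5), (w3,w1,w2), (w3,w4,w7), (w4,w7,w5), (w5,w3,w1), (w6,w3,w1), (w6,w3,w4), (w6,w5,w4), (w6,w7,w4), (w7,w5,w3).

18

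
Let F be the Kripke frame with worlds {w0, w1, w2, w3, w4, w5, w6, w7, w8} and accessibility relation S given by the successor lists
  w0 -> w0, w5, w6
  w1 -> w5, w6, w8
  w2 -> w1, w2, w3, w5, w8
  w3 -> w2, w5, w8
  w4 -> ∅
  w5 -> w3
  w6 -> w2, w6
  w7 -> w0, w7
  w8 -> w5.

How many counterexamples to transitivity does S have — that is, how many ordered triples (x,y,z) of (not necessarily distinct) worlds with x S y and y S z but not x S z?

18

Enumerating: (w0,w5,w3), (w0,w6,w2), (w1,w5,w3), (w1,w6,w2), (w2,w1,w6), (w3,w2,w1), (w3,w2,w3), (w3,w5,w3), (w5,w3,w2), (w5,w3,w5), (w5,w3,w8), (w6,w2,w1), (w6,w2,w3), (w6,w2,w5), (w6,w2,w8), (w7,w0,w5), (w7,w0,w6), (w8,w5,w3).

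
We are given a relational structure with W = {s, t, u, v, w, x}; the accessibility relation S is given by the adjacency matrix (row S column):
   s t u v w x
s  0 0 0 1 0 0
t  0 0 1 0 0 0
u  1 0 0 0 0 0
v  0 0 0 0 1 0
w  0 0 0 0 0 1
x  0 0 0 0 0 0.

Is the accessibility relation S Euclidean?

Euclidean: no — s S v and s S v, but not v S v.

No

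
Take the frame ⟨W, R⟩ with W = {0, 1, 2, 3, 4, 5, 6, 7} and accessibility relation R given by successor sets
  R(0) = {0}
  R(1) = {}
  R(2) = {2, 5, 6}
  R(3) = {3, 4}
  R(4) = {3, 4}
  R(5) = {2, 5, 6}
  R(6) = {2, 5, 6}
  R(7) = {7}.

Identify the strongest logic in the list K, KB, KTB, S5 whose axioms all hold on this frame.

Symmetric (axiom B): yes — every pair in R has its reverse in R.
Reflexive (axiom T): no — 1 is not related to itself.
Euclidean (axiom 5): yes — any two successors of a common world are R-related.
So F validates K, KB; KTB would additionally require R to be reflexive. The strongest is KB.

KB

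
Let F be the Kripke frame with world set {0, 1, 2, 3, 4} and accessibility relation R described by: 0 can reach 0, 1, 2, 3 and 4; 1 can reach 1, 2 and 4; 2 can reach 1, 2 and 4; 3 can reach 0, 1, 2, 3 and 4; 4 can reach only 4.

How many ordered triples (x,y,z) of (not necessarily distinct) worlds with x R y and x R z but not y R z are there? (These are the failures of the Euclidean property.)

20

Enumerating: (0,1,0), (0,1,3), (0,2,0), (0,2,3), (0,4,0), (0,4,1), (0,4,2), (0,4,3), (1,4,1), (1,4,2), (2,4,1), (2,4,2), … and 8 more.
Total: 20.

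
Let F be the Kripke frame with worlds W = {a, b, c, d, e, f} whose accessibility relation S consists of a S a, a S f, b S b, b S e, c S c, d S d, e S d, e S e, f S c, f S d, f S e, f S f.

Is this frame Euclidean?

Euclidean: no — f S c and f S d, but not c S d.

No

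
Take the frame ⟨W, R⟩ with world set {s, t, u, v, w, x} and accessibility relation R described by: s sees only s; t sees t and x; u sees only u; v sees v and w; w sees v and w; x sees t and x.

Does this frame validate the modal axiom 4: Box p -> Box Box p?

Axiom 4 corresponds to the accessibility relation being transitive.
Transitive: yes — every two-step R-path is closed by a direct edge.

Yes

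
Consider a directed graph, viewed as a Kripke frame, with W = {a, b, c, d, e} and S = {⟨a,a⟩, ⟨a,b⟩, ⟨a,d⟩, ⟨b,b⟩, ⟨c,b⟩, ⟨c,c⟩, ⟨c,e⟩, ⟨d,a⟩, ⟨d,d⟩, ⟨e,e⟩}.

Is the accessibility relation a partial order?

No

Reflexive: yes — every world is S-related to itself.
Transitive: no — d S a and a S b, but not d S b.
Antisymmetric: no — a S d and d S a with a ≠ d.
So S is not a partial order.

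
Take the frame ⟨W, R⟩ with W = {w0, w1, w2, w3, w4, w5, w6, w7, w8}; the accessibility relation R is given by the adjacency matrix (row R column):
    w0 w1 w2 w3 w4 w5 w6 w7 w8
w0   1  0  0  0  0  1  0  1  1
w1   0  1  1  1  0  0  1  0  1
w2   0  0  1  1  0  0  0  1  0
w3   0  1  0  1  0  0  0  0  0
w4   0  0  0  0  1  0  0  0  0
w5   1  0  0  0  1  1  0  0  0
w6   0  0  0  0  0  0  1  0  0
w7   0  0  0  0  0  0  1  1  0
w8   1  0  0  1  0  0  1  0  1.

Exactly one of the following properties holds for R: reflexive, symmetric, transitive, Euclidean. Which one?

Reflexive: yes — every world is R-related to itself.
Symmetric: no — w0 R w7 but not w7 R w0.
Transitive: no — w0 R w5 and w5 R w4, but not w0 R w4.
Euclidean: no — w0 R w5 and w0 R w7, but not w5 R w7.
Only reflexive holds.

reflexive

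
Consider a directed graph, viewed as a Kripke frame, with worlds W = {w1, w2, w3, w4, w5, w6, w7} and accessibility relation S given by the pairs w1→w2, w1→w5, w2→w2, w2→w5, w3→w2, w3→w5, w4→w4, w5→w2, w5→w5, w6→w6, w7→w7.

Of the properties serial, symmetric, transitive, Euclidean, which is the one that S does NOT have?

symmetric

Serial: yes — every world has a successor (e.g. w1 S w2).
Symmetric: no — w1 S w2 but not w2 S w1.
Transitive: yes — every two-step S-path is closed by a direct edge.
Euclidean: yes — any two successors of a common world are S-related.
Only symmetric fails.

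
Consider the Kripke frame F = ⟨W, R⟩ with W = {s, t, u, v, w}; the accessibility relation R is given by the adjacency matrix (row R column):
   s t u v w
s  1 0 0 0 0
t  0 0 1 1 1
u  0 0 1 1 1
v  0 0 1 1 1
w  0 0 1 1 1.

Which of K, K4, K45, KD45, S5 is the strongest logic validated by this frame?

Transitive (axiom 4): yes — every two-step R-path is closed by a direct edge.
Euclidean (axiom 5): yes — any two successors of a common world are R-related.
Serial (axiom D): yes — every world has a successor (e.g. s R s).
Reflexive (axiom T): no — t is not related to itself.
So F validates K, K4, K45, KD45; S5 would additionally require R to be reflexive. The strongest is KD45.

KD45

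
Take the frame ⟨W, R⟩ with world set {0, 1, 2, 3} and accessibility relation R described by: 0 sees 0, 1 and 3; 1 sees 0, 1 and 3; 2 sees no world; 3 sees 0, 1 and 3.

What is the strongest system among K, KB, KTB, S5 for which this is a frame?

KB

Symmetric (axiom B): yes — every pair in R has its reverse in R.
Reflexive (axiom T): no — 2 is not related to itself.
Euclidean (axiom 5): yes — any two successors of a common world are R-related.
So F validates K, KB; KTB would additionally require R to be reflexive. The strongest is KB.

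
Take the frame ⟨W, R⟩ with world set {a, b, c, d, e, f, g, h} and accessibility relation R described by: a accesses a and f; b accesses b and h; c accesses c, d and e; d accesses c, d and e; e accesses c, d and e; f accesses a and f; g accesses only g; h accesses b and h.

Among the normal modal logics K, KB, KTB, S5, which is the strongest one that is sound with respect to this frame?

Symmetric (axiom B): yes — every pair in R has its reverse in R.
Reflexive (axiom T): yes — every world is R-related to itself.
Euclidean (axiom 5): yes — any two successors of a common world are R-related.
So F validates K, KB, KTB, S5. The strongest is S5.

S5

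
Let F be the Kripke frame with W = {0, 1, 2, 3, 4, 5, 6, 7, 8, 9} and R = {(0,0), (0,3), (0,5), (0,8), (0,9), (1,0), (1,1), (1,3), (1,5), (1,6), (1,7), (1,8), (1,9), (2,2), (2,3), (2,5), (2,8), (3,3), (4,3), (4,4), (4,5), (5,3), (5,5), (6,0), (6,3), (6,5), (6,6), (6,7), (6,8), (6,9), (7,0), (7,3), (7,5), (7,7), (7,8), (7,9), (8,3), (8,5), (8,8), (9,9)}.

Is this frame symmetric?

Symmetric: no — 0 R 3 but not 3 R 0.

No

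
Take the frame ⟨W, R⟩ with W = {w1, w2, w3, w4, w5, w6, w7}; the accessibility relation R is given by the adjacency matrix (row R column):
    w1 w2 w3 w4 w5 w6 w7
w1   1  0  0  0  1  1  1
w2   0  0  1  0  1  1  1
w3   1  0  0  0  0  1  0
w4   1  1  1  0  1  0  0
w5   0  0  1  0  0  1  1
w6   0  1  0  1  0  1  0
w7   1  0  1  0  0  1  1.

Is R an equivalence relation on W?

No

Reflexive: no — w2 is not related to itself.
Symmetric: no — w1 R w5 but not w5 R w1.
Transitive: no — w1 R w5 and w5 R w3, but not w1 R w3.
So R is not an equivalence relation.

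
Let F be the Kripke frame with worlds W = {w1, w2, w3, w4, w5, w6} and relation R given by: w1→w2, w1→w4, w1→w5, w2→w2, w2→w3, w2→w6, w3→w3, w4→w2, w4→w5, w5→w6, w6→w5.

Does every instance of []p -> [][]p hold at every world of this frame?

The schema 4 characterises exactly the transitive frames.
Transitive: no — w1 R w2 and w2 R w3, but not w1 R w3.

No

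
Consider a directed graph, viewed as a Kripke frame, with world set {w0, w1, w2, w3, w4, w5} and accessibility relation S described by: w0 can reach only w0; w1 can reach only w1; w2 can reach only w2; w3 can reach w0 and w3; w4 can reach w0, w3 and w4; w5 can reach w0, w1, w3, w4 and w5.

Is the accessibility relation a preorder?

Reflexive: yes — every world is S-related to itself.
Transitive: yes — every two-step S-path is closed by a direct edge.
So S is a preorder.

Yes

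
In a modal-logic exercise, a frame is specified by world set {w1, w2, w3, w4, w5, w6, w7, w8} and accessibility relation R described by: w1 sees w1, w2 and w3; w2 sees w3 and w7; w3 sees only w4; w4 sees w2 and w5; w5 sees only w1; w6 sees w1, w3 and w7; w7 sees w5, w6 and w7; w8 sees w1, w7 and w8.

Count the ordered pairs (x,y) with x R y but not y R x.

13

Enumerating: (w1,w2), (w1,w3), (w2,w3), (w2,w7), (w3,w4), (w4,w2), (w4,w5), (w5,w1), (w6,w1), (w6,w3), (w7,w5), (w8,w1), (w8,w7).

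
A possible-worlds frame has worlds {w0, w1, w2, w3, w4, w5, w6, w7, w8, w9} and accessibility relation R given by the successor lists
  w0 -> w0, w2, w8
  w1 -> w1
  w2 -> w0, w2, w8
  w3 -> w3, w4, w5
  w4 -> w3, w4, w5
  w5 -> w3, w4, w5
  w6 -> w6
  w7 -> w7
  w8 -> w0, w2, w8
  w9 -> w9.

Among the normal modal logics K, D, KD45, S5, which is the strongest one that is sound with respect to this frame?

Serial (axiom D): yes — every world has a successor (e.g. w0 R w0).
Euclidean (axiom 5): yes — any two successors of a common world are R-related.
Transitive (axiom 4): yes — every two-step R-path is closed by a direct edge.
Reflexive (axiom T): yes — every world is R-related to itself.
So F validates K, D, KD45, S5. The strongest is S5.

S5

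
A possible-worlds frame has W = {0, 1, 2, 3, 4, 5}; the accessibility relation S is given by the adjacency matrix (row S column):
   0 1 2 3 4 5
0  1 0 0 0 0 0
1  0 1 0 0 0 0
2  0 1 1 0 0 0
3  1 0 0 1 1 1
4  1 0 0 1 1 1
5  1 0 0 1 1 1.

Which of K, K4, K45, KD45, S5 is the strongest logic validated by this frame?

K4

Transitive (axiom 4): yes — every two-step S-path is closed by a direct edge.
Euclidean (axiom 5): no — 3 S 0 and 3 S 4, but not 0 S 4.
Serial (axiom D): yes — every world has a successor (e.g. 0 S 0).
Reflexive (axiom T): yes — every world is S-related to itself.
So F validates K, K4; K45 would additionally require S to be Euclidean. The strongest is K4.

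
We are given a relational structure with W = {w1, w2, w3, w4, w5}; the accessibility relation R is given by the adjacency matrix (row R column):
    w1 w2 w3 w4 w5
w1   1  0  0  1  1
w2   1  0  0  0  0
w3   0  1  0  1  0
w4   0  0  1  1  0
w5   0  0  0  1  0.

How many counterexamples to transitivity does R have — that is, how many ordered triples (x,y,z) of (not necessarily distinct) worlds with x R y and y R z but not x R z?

7

Enumerating: (w1,w4,w3), (w2,w1,w4), (w2,w1,w5), (w3,w2,w1), (w3,w4,w3), (w4,w3,w2), (w5,w4,w3).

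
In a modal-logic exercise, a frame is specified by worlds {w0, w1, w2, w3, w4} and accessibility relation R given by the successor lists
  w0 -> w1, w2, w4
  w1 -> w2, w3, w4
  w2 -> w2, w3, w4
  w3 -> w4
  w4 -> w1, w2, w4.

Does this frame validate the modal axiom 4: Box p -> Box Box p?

No

The schema 4 characterises exactly the transitive frames.
Transitive: no — w0 R w1 and w1 R w3, but not w0 R w3.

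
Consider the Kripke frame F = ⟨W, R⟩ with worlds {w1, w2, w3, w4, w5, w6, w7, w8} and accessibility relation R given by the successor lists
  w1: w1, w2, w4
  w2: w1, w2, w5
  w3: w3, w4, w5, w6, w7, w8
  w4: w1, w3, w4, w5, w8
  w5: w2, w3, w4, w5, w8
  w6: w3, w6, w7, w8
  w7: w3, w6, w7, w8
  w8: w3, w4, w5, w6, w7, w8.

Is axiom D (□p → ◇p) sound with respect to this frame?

Yes

The schema D characterises exactly the serial frames.
Serial: yes — every world has a successor (e.g. w1 R w1).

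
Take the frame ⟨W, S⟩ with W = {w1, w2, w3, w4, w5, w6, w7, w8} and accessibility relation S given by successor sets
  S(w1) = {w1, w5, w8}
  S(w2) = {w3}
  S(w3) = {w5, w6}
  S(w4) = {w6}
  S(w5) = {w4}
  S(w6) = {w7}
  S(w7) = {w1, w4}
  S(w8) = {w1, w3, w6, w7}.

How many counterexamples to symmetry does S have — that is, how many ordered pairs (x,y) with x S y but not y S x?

12

Enumerating: (w1,w5), (w2,w3), (w3,w5), (w3,w6), (w4,w6), (w5,w4), (w6,w7), (w7,w1), (w7,w4), (w8,w3), (w8,w6), (w8,w7).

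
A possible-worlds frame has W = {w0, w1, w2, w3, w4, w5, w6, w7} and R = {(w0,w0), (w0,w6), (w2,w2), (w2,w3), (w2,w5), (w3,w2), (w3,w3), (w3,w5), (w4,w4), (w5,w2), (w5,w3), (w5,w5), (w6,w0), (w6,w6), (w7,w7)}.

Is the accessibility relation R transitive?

Yes

Transitive: yes — every two-step R-path is closed by a direct edge.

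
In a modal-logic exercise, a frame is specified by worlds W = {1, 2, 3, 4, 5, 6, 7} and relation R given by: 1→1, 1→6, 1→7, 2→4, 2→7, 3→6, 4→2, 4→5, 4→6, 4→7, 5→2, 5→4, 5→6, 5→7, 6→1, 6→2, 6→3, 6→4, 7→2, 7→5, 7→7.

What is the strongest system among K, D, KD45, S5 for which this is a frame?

D

Serial (axiom D): yes — every world has a successor (e.g. 1 R 1).
Euclidean (axiom 5): no — 1 R 6 and 1 R 7, but not 6 R 7.
Transitive (axiom 4): no — 1 R 6 and 6 R 2, but not 1 R 2.
Reflexive (axiom T): no — 2 is not related to itself.
So F validates K, D; KD45 would additionally require R to be Euclidean and transitive. The strongest is D.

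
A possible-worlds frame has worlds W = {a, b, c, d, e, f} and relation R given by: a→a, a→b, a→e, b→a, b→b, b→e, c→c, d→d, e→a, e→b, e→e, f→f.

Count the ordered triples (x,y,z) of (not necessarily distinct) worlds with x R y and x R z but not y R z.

R is Euclidean; there are no such tuples.

0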